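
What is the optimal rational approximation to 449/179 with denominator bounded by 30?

Expand x = 449/179 as a continued fraction with the Euclidean algorithm:
  449 = 2*179 + 91, so a_0 = 2.
  179 = 1*91 + 88, so a_1 = 1.
  91 = 1*88 + 3, so a_2 = 1.
  88 = 29*3 + 1, so a_3 = 29.
  3 = 3*1 + 0, so a_4 = 3.
so x = [2; 1, 1, 29, 3].
Convergents (p_i = a_i*p_{i-1} + p_{i-2}, q_i = a_i*q_{i-1} + q_{i-2} with p_{-2}=0, p_{-1}=1, q_{-2}=1, q_{-1}=0), until the denominator exceeds 30:
  i=0: a_0=2, p_0 = 2*1 + 0 = 2, q_0 = 2*0 + 1 = 1.
  i=1: a_1=1, p_1 = 1*2 + 1 = 3, q_1 = 1*1 + 0 = 1.
  i=2: a_2=1, p_2 = 1*3 + 2 = 5, q_2 = 1*1 + 1 = 2.
  i=3: a_3=29, p_3 = 29*5 + 3 = 148, q_3 = 29*2 + 1 = 59.
q_3 = 59 > 30, so the last convergent with denominator <= 30 is p_2/q_2 = 5/2.
The closest fraction with denominator <= 30 is either p_2/q_2 or the intermediate fraction (k*p_2 + p_1)/(k*q_2 + q_1) with the largest k >= 1 whose denominator stays <= 30; these approach x as k grows, and every other convergent or intermediate fraction in range is farther away.
Largest k: floor((30 - q_1)/q_2) = floor((30 - 1)/2) = 14.
That gives (14*5 + 3)/(14*2 + 1) = 73/29.
Compare the errors: |x - 5/2| = |449*2 - 5*179|/(179*2) = 3/358, and |x - 73/29| = |449*29 - 73*179|/(179*29) = 46/5191.
Cross-multiplying, 3*5191 = 15573 < 16468 = 46*358, so 3/358 is smaller: the convergent 5/2 is closer to x than 73/29.

5/2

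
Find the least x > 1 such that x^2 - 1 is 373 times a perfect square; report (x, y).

First expand sqrt(373) as a continued fraction. With x_i = (sqrt(373) + m_i)/d_i and (m_0, d_0) = (0, 1): a_0 = floor(sqrt(373)) = 19, since 19^2 = 361 <= 373 < 400 = 20^2.
Iterate m_{i+1} = d_i*a_i - m_i, d_{i+1} = (373 - m_{i+1}^2)/d_i, a_{i+1} = floor((a_0 + m_{i+1})/d_{i+1}):
  m_1 = 1*19 - 0 = 19, d_1 = (373 - 19^2)/1 = 12/1 = 12, a_1 = floor((19 + 19)/12) = 3.
  m_2 = 12*3 - 19 = 17, d_2 = (373 - 17^2)/12 = 84/12 = 7, a_2 = floor((19 + 17)/7) = 5.
  m_3 = 7*5 - 17 = 18, d_3 = (373 - 18^2)/7 = 49/7 = 7, a_3 = floor((19 + 18)/7) = 5.
  m_4 = 7*5 - 18 = 17, d_4 = (373 - 17^2)/7 = 84/7 = 12, a_4 = floor((19 + 17)/12) = 3.
  m_5 = 12*3 - 17 = 19, d_5 = (373 - 19^2)/12 = 12/12 = 1, a_5 = floor((19 + 19)/1) = 38.
  m_6 = 1*38 - 19 = 19, d_6 = (373 - 19^2)/1 = 12/1 = 12: (m_6, d_6) = (m_1, d_1) = (19, 12), so from here the quotients repeat a_1, ..., a_5; the period length is 5.
So sqrt(373) = [19; (3, 5, 5, 3, 38)] with period length k = 5.
k is odd, so (p_{k-1}, q_{k-1}) only solves x^2 - 373y^2 = -1 and the fundamental solution of x^2 - 373y^2 = 1 is (p_{2k-1}, q_{2k-1}) = (p_9, q_9); compute convergents through index 9, running through the period twice.
Convergents (p_i = a_i*p_{i-1} + p_{i-2}, q_i = a_i*q_{i-1} + q_{i-2} with p_{-2}=0, p_{-1}=1, q_{-2}=1, q_{-1}=0):
  i=0: a_0=19, p_0 = 19*1 + 0 = 19, q_0 = 19*0 + 1 = 1.
  i=1: a_1=3, p_1 = 3*19 + 1 = 58, q_1 = 3*1 + 0 = 3.
  i=2: a_2=5, p_2 = 5*58 + 19 = 309, q_2 = 5*3 + 1 = 16.
  i=3: a_3=5, p_3 = 5*309 + 58 = 1603, q_3 = 5*16 + 3 = 83.
  i=4: a_4=3, p_4 = 3*1603 + 309 = 5118, q_4 = 3*83 + 16 = 265.
  i=5: a_5=38, p_5 = 38*5118 + 1603 = 196087, q_5 = 38*265 + 83 = 10153.
  i=6: a_6=3, p_6 = 3*196087 + 5118 = 593379, q_6 = 3*10153 + 265 = 30724.
  i=7: a_7=5, p_7 = 5*593379 + 196087 = 3162982, q_7 = 5*30724 + 10153 = 163773.
  i=8: a_8=5, p_8 = 5*3162982 + 593379 = 16408289, q_8 = 5*163773 + 30724 = 849589.
  i=9: a_9=3, p_9 = 3*16408289 + 3162982 = 52387849, q_9 = 3*849589 + 163773 = 2712540.
Indeed p_4^2 - 373*q_4^2 = 26193924 - 26193925 = -1, not +1.
Check: 52387849^2 - 373*2712540^2 = 2744486722846801 - 2744486722846800 = 1, so (x, y) = (52387849, 2712540) solves the equation, and by the theorem it is the least positive solution.

(x, y) = (52387849, 2712540)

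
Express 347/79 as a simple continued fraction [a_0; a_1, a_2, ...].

Run the Euclidean algorithm on 347 and 79; the successive quotients are the partial quotients a_0, a_1, ... (each step inverts the fractional part left over by the previous one):
  347 = 4*79 + 31, so a_0 = 4.
  79 = 2*31 + 17, so a_1 = 2.
  31 = 1*17 + 14, so a_2 = 1.
  17 = 1*14 + 3, so a_3 = 1.
  14 = 4*3 + 2, so a_4 = 4.
  3 = 1*2 + 1, so a_5 = 1.
  2 = 2*1 + 0, so a_6 = 2.
The remainder reaches 0 after 7 divisions, so the expansion has 7 partial quotients, read off in order.

[4; 2, 1, 1, 4, 1, 2]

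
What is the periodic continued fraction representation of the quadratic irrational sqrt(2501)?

Write x_i = (sqrt(2501) + m_i)/d_i with (m_0, d_0) = (0, 1). a_0 = floor(sqrt(2501)) = 50, since 50^2 = 2500 <= 2501 < 2601 = 51^2.
Iterate m_{i+1} = d_i*a_i - m_i, d_{i+1} = (2501 - m_{i+1}^2)/d_i, a_{i+1} = floor((a_0 + m_{i+1})/d_{i+1}):
  m_1 = 1*50 - 0 = 50, d_1 = (2501 - 50^2)/1 = 1/1 = 1, a_1 = floor((50 + 50)/1) = 100.
  m_2 = 1*100 - 50 = 50, d_2 = (2501 - 50^2)/1 = 1/1 = 1: (m_2, d_2) = (m_1, d_1) = (50, 1), so from here the quotient a_1 repeats; the period length is 1.
Hence the expansion of sqrt(2501) is a_0 = 50 followed by the repeating block 100 (period 1).

[50; (100)]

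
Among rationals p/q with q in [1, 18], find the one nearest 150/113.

Expand x = 150/113 as a continued fraction with the Euclidean algorithm:
  150 = 1*113 + 37, so a_0 = 1.
  113 = 3*37 + 2, so a_1 = 3.
  37 = 18*2 + 1, so a_2 = 18.
  2 = 2*1 + 0, so a_3 = 2.
so x = [1; 3, 18, 2].
Convergents (p_i = a_i*p_{i-1} + p_{i-2}, q_i = a_i*q_{i-1} + q_{i-2} with p_{-2}=0, p_{-1}=1, q_{-2}=1, q_{-1}=0), until the denominator exceeds 18:
  i=0: a_0=1, p_0 = 1*1 + 0 = 1, q_0 = 1*0 + 1 = 1.
  i=1: a_1=3, p_1 = 3*1 + 1 = 4, q_1 = 3*1 + 0 = 3.
  i=2: a_2=18, p_2 = 18*4 + 1 = 73, q_2 = 18*3 + 1 = 55.
q_2 = 55 > 18, so the last convergent with denominator <= 18 is p_1/q_1 = 4/3.
The closest fraction with denominator <= 18 is either p_1/q_1 or the intermediate fraction (k*p_1 + p_0)/(k*q_1 + q_0) with the largest k >= 1 whose denominator stays <= 18; these approach x as k grows, and every other convergent or intermediate fraction in range is farther away.
Largest k: floor((18 - q_0)/q_1) = floor((18 - 1)/3) = 5.
That gives (5*4 + 1)/(5*3 + 1) = 21/16.
Compare the errors: |x - 4/3| = |150*3 - 4*113|/(113*3) = 2/339, and |x - 21/16| = |150*16 - 21*113|/(113*16) = 27/1808.
Cross-multiplying, 2*1808 = 3616 < 9153 = 27*339, so 2/339 is smaller: the convergent 4/3 is closer to x than 21/16.

4/3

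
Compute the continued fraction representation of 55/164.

[0; 2, 1, 54]

Run the Euclidean algorithm on 55 and 164; the successive quotients are the partial quotients a_0, a_1, ... (each step inverts the fractional part left over by the previous one):
  55 = 0*164 + 55, so a_0 = 0.
  164 = 2*55 + 54, so a_1 = 2.
  55 = 1*54 + 1, so a_2 = 1.
  54 = 54*1 + 0, so a_3 = 54.
The remainder reaches 0 after 4 divisions, so the expansion has 4 partial quotients, read off in order.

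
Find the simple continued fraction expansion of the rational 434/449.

[0; 1, 28, 1, 14]

Run the Euclidean algorithm on 434 and 449; the successive quotients are the partial quotients a_0, a_1, ... (each step inverts the fractional part left over by the previous one):
  434 = 0*449 + 434, so a_0 = 0.
  449 = 1*434 + 15, so a_1 = 1.
  434 = 28*15 + 14, so a_2 = 28.
  15 = 1*14 + 1, so a_3 = 1.
  14 = 14*1 + 0, so a_4 = 14.
The remainder reaches 0 after 5 divisions, so the expansion has 5 partial quotients, read off in order.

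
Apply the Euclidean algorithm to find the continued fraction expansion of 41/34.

Run the Euclidean algorithm on 41 and 34; the successive quotients are the partial quotients a_0, a_1, ... (each step inverts the fractional part left over by the previous one):
  41 = 1*34 + 7, so a_0 = 1.
  34 = 4*7 + 6, so a_1 = 4.
  7 = 1*6 + 1, so a_2 = 1.
  6 = 6*1 + 0, so a_3 = 6.
The remainder reaches 0 after 4 divisions, so the expansion has 4 partial quotients, read off in order.

[1; 4, 1, 6]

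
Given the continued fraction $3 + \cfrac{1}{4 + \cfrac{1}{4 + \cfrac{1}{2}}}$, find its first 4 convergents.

3/1, 13/4, 55/17, 123/38

Using the convergent recurrence p_i = a_i*p_{i-1} + p_{i-2}, q_i = a_i*q_{i-1} + q_{i-2} with p_{-2}=0, p_{-1}=1, q_{-2}=1, q_{-1}=0:
  i=0: a_0=3, p_0 = 3*1 + 0 = 3, q_0 = 3*0 + 1 = 1.
  i=1: a_1=4, p_1 = 4*3 + 1 = 13, q_1 = 4*1 + 0 = 4.
  i=2: a_2=4, p_2 = 4*13 + 3 = 55, q_2 = 4*4 + 1 = 17.
  i=3: a_3=2, p_3 = 2*55 + 13 = 123, q_3 = 2*17 + 4 = 38.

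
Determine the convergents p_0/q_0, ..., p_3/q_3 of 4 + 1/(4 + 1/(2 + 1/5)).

4/1, 17/4, 38/9, 207/49

Using the convergent recurrence p_i = a_i*p_{i-1} + p_{i-2}, q_i = a_i*q_{i-1} + q_{i-2} with p_{-2}=0, p_{-1}=1, q_{-2}=1, q_{-1}=0:
  i=0: a_0=4, p_0 = 4*1 + 0 = 4, q_0 = 4*0 + 1 = 1.
  i=1: a_1=4, p_1 = 4*4 + 1 = 17, q_1 = 4*1 + 0 = 4.
  i=2: a_2=2, p_2 = 2*17 + 4 = 38, q_2 = 2*4 + 1 = 9.
  i=3: a_3=5, p_3 = 5*38 + 17 = 207, q_3 = 5*9 + 4 = 49.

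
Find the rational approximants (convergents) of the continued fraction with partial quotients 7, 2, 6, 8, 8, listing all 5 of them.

Using the convergent recurrence p_i = a_i*p_{i-1} + p_{i-2}, q_i = a_i*q_{i-1} + q_{i-2} with p_{-2}=0, p_{-1}=1, q_{-2}=1, q_{-1}=0:
  i=0: a_0=7, p_0 = 7*1 + 0 = 7, q_0 = 7*0 + 1 = 1.
  i=1: a_1=2, p_1 = 2*7 + 1 = 15, q_1 = 2*1 + 0 = 2.
  i=2: a_2=6, p_2 = 6*15 + 7 = 97, q_2 = 6*2 + 1 = 13.
  i=3: a_3=8, p_3 = 8*97 + 15 = 791, q_3 = 8*13 + 2 = 106.
  i=4: a_4=8, p_4 = 8*791 + 97 = 6425, q_4 = 8*106 + 13 = 861.

7/1, 15/2, 97/13, 791/106, 6425/861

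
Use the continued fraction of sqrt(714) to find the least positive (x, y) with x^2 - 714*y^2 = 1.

(x, y) = (4115, 154)

First expand sqrt(714) as a continued fraction. With x_i = (sqrt(714) + m_i)/d_i and (m_0, d_0) = (0, 1): a_0 = floor(sqrt(714)) = 26, since 26^2 = 676 <= 714 < 729 = 27^2.
Iterate m_{i+1} = d_i*a_i - m_i, d_{i+1} = (714 - m_{i+1}^2)/d_i, a_{i+1} = floor((a_0 + m_{i+1})/d_{i+1}):
  m_1 = 1*26 - 0 = 26, d_1 = (714 - 26^2)/1 = 38/1 = 38, a_1 = floor((26 + 26)/38) = 1.
  m_2 = 38*1 - 26 = 12, d_2 = (714 - 12^2)/38 = 570/38 = 15, a_2 = floor((26 + 12)/15) = 2.
  m_3 = 15*2 - 12 = 18, d_3 = (714 - 18^2)/15 = 390/15 = 26, a_3 = floor((26 + 18)/26) = 1.
  m_4 = 26*1 - 18 = 8, d_4 = (714 - 8^2)/26 = 650/26 = 25, a_4 = floor((26 + 8)/25) = 1.
  m_5 = 25*1 - 8 = 17, d_5 = (714 - 17^2)/25 = 425/25 = 17, a_5 = floor((26 + 17)/17) = 2.
  m_6 = 17*2 - 17 = 17, d_6 = (714 - 17^2)/17 = 425/17 = 25, a_6 = floor((26 + 17)/25) = 1.
  m_7 = 25*1 - 17 = 8, d_7 = (714 - 8^2)/25 = 650/25 = 26, a_7 = floor((26 + 8)/26) = 1.
  m_8 = 26*1 - 8 = 18, d_8 = (714 - 18^2)/26 = 390/26 = 15, a_8 = floor((26 + 18)/15) = 2.
  m_9 = 15*2 - 18 = 12, d_9 = (714 - 12^2)/15 = 570/15 = 38, a_9 = floor((26 + 12)/38) = 1.
  m_10 = 38*1 - 12 = 26, d_10 = (714 - 26^2)/38 = 38/38 = 1, a_10 = floor((26 + 26)/1) = 52.
  m_11 = 1*52 - 26 = 26, d_11 = (714 - 26^2)/1 = 38/1 = 38: (m_11, d_11) = (m_1, d_1) = (26, 38), so from here the quotients repeat a_1, ..., a_10; the period length is 10.
So sqrt(714) = [26; (1, 2, 1, 1, 2, 1, 1, 2, 1, 52)] with period length k = 10.
k is even, so the fundamental solution of x^2 - 714y^2 = 1 is (p_{k-1}, q_{k-1}) = (p_9, q_9); compute convergents through index 9.
Convergents (p_i = a_i*p_{i-1} + p_{i-2}, q_i = a_i*q_{i-1} + q_{i-2} with p_{-2}=0, p_{-1}=1, q_{-2}=1, q_{-1}=0):
  i=0: a_0=26, p_0 = 26*1 + 0 = 26, q_0 = 26*0 + 1 = 1.
  i=1: a_1=1, p_1 = 1*26 + 1 = 27, q_1 = 1*1 + 0 = 1.
  i=2: a_2=2, p_2 = 2*27 + 26 = 80, q_2 = 2*1 + 1 = 3.
  i=3: a_3=1, p_3 = 1*80 + 27 = 107, q_3 = 1*3 + 1 = 4.
  i=4: a_4=1, p_4 = 1*107 + 80 = 187, q_4 = 1*4 + 3 = 7.
  i=5: a_5=2, p_5 = 2*187 + 107 = 481, q_5 = 2*7 + 4 = 18.
  i=6: a_6=1, p_6 = 1*481 + 187 = 668, q_6 = 1*18 + 7 = 25.
  i=7: a_7=1, p_7 = 1*668 + 481 = 1149, q_7 = 1*25 + 18 = 43.
  i=8: a_8=2, p_8 = 2*1149 + 668 = 2966, q_8 = 2*43 + 25 = 111.
  i=9: a_9=1, p_9 = 1*2966 + 1149 = 4115, q_9 = 1*111 + 43 = 154.
Check: 4115^2 - 714*154^2 = 16933225 - 16933224 = 1, so (x, y) = (4115, 154) solves the equation, and by the theorem it is the least positive solution.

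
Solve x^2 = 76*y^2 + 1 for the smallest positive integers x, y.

(x, y) = (57799, 6630)

First expand sqrt(76) as a continued fraction. With x_i = (sqrt(76) + m_i)/d_i and (m_0, d_0) = (0, 1): a_0 = floor(sqrt(76)) = 8, since 8^2 = 64 <= 76 < 81 = 9^2.
Iterate m_{i+1} = d_i*a_i - m_i, d_{i+1} = (76 - m_{i+1}^2)/d_i, a_{i+1} = floor((a_0 + m_{i+1})/d_{i+1}):
  m_1 = 1*8 - 0 = 8, d_1 = (76 - 8^2)/1 = 12/1 = 12, a_1 = floor((8 + 8)/12) = 1.
  m_2 = 12*1 - 8 = 4, d_2 = (76 - 4^2)/12 = 60/12 = 5, a_2 = floor((8 + 4)/5) = 2.
  m_3 = 5*2 - 4 = 6, d_3 = (76 - 6^2)/5 = 40/5 = 8, a_3 = floor((8 + 6)/8) = 1.
  m_4 = 8*1 - 6 = 2, d_4 = (76 - 2^2)/8 = 72/8 = 9, a_4 = floor((8 + 2)/9) = 1.
  m_5 = 9*1 - 2 = 7, d_5 = (76 - 7^2)/9 = 27/9 = 3, a_5 = floor((8 + 7)/3) = 5.
  m_6 = 3*5 - 7 = 8, d_6 = (76 - 8^2)/3 = 12/3 = 4, a_6 = floor((8 + 8)/4) = 4.
  m_7 = 4*4 - 8 = 8, d_7 = (76 - 8^2)/4 = 12/4 = 3, a_7 = floor((8 + 8)/3) = 5.
  m_8 = 3*5 - 8 = 7, d_8 = (76 - 7^2)/3 = 27/3 = 9, a_8 = floor((8 + 7)/9) = 1.
  m_9 = 9*1 - 7 = 2, d_9 = (76 - 2^2)/9 = 72/9 = 8, a_9 = floor((8 + 2)/8) = 1.
  m_10 = 8*1 - 2 = 6, d_10 = (76 - 6^2)/8 = 40/8 = 5, a_10 = floor((8 + 6)/5) = 2.
  m_11 = 5*2 - 6 = 4, d_11 = (76 - 4^2)/5 = 60/5 = 12, a_11 = floor((8 + 4)/12) = 1.
  m_12 = 12*1 - 4 = 8, d_12 = (76 - 8^2)/12 = 12/12 = 1, a_12 = floor((8 + 8)/1) = 16.
  m_13 = 1*16 - 8 = 8, d_13 = (76 - 8^2)/1 = 12/1 = 12: (m_13, d_13) = (m_1, d_1) = (8, 12), so from here the quotients repeat a_1, ..., a_12; the period length is 12.
So sqrt(76) = [8; (1, 2, 1, 1, 5, 4, 5, 1, 1, 2, 1, 16)] with period length k = 12.
k is even, so the fundamental solution of x^2 - 76y^2 = 1 is (p_{k-1}, q_{k-1}) = (p_11, q_11); compute convergents through index 11.
Convergents (p_i = a_i*p_{i-1} + p_{i-2}, q_i = a_i*q_{i-1} + q_{i-2} with p_{-2}=0, p_{-1}=1, q_{-2}=1, q_{-1}=0):
  i=0: a_0=8, p_0 = 8*1 + 0 = 8, q_0 = 8*0 + 1 = 1.
  i=1: a_1=1, p_1 = 1*8 + 1 = 9, q_1 = 1*1 + 0 = 1.
  i=2: a_2=2, p_2 = 2*9 + 8 = 26, q_2 = 2*1 + 1 = 3.
  i=3: a_3=1, p_3 = 1*26 + 9 = 35, q_3 = 1*3 + 1 = 4.
  i=4: a_4=1, p_4 = 1*35 + 26 = 61, q_4 = 1*4 + 3 = 7.
  i=5: a_5=5, p_5 = 5*61 + 35 = 340, q_5 = 5*7 + 4 = 39.
  i=6: a_6=4, p_6 = 4*340 + 61 = 1421, q_6 = 4*39 + 7 = 163.
  i=7: a_7=5, p_7 = 5*1421 + 340 = 7445, q_7 = 5*163 + 39 = 854.
  i=8: a_8=1, p_8 = 1*7445 + 1421 = 8866, q_8 = 1*854 + 163 = 1017.
  i=9: a_9=1, p_9 = 1*8866 + 7445 = 16311, q_9 = 1*1017 + 854 = 1871.
  i=10: a_10=2, p_10 = 2*16311 + 8866 = 41488, q_10 = 2*1871 + 1017 = 4759.
  i=11: a_11=1, p_11 = 1*41488 + 16311 = 57799, q_11 = 1*4759 + 1871 = 6630.
Check: 57799^2 - 76*6630^2 = 3340724401 - 3340724400 = 1, so (x, y) = (57799, 6630) solves the equation, and by the theorem it is the least positive solution.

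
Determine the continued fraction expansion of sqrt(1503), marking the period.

[38; (1, 3, 3, 8, 3, 3, 1, 76)]

Write x_i = (sqrt(1503) + m_i)/d_i with (m_0, d_0) = (0, 1). a_0 = floor(sqrt(1503)) = 38, since 38^2 = 1444 <= 1503 < 1521 = 39^2.
Iterate m_{i+1} = d_i*a_i - m_i, d_{i+1} = (1503 - m_{i+1}^2)/d_i, a_{i+1} = floor((a_0 + m_{i+1})/d_{i+1}):
  m_1 = 1*38 - 0 = 38, d_1 = (1503 - 38^2)/1 = 59/1 = 59, a_1 = floor((38 + 38)/59) = 1.
  m_2 = 59*1 - 38 = 21, d_2 = (1503 - 21^2)/59 = 1062/59 = 18, a_2 = floor((38 + 21)/18) = 3.
  m_3 = 18*3 - 21 = 33, d_3 = (1503 - 33^2)/18 = 414/18 = 23, a_3 = floor((38 + 33)/23) = 3.
  m_4 = 23*3 - 33 = 36, d_4 = (1503 - 36^2)/23 = 207/23 = 9, a_4 = floor((38 + 36)/9) = 8.
  m_5 = 9*8 - 36 = 36, d_5 = (1503 - 36^2)/9 = 207/9 = 23, a_5 = floor((38 + 36)/23) = 3.
  m_6 = 23*3 - 36 = 33, d_6 = (1503 - 33^2)/23 = 414/23 = 18, a_6 = floor((38 + 33)/18) = 3.
  m_7 = 18*3 - 33 = 21, d_7 = (1503 - 21^2)/18 = 1062/18 = 59, a_7 = floor((38 + 21)/59) = 1.
  m_8 = 59*1 - 21 = 38, d_8 = (1503 - 38^2)/59 = 59/59 = 1, a_8 = floor((38 + 38)/1) = 76.
  m_9 = 1*76 - 38 = 38, d_9 = (1503 - 38^2)/1 = 59/1 = 59: (m_9, d_9) = (m_1, d_1) = (38, 59), so from here the quotients repeat a_1, ..., a_8; the period length is 8.
Hence the expansion of sqrt(1503) is a_0 = 38 followed by the repeating block 1, 3, 3, 8, 3, 3, 1, 76 (period 8).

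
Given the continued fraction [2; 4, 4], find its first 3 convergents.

Using the convergent recurrence p_i = a_i*p_{i-1} + p_{i-2}, q_i = a_i*q_{i-1} + q_{i-2} with p_{-2}=0, p_{-1}=1, q_{-2}=1, q_{-1}=0:
  i=0: a_0=2, p_0 = 2*1 + 0 = 2, q_0 = 2*0 + 1 = 1.
  i=1: a_1=4, p_1 = 4*2 + 1 = 9, q_1 = 4*1 + 0 = 4.
  i=2: a_2=4, p_2 = 4*9 + 2 = 38, q_2 = 4*4 + 1 = 17.

2/1, 9/4, 38/17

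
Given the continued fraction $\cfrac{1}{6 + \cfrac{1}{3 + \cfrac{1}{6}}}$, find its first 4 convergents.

0/1, 1/6, 3/19, 19/120

Using the convergent recurrence p_i = a_i*p_{i-1} + p_{i-2}, q_i = a_i*q_{i-1} + q_{i-2} with p_{-2}=0, p_{-1}=1, q_{-2}=1, q_{-1}=0:
  i=0: a_0=0, p_0 = 0*1 + 0 = 0, q_0 = 0*0 + 1 = 1.
  i=1: a_1=6, p_1 = 6*0 + 1 = 1, q_1 = 6*1 + 0 = 6.
  i=2: a_2=3, p_2 = 3*1 + 0 = 3, q_2 = 3*6 + 1 = 19.
  i=3: a_3=6, p_3 = 6*3 + 1 = 19, q_3 = 6*19 + 6 = 120.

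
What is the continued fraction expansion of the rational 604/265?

Run the Euclidean algorithm on 604 and 265; the successive quotients are the partial quotients a_0, a_1, ... (each step inverts the fractional part left over by the previous one):
  604 = 2*265 + 74, so a_0 = 2.
  265 = 3*74 + 43, so a_1 = 3.
  74 = 1*43 + 31, so a_2 = 1.
  43 = 1*31 + 12, so a_3 = 1.
  31 = 2*12 + 7, so a_4 = 2.
  12 = 1*7 + 5, so a_5 = 1.
  7 = 1*5 + 2, so a_6 = 1.
  5 = 2*2 + 1, so a_7 = 2.
  2 = 2*1 + 0, so a_8 = 2.
The remainder reaches 0 after 9 divisions, so the expansion has 9 partial quotients, read off in order.

[2; 3, 1, 1, 2, 1, 1, 2, 2]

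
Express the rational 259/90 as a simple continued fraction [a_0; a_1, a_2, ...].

[2; 1, 7, 5, 2]

Run the Euclidean algorithm on 259 and 90; the successive quotients are the partial quotients a_0, a_1, ... (each step inverts the fractional part left over by the previous one):
  259 = 2*90 + 79, so a_0 = 2.
  90 = 1*79 + 11, so a_1 = 1.
  79 = 7*11 + 2, so a_2 = 7.
  11 = 5*2 + 1, so a_3 = 5.
  2 = 2*1 + 0, so a_4 = 2.
The remainder reaches 0 after 5 divisions, so the expansion has 5 partial quotients, read off in order.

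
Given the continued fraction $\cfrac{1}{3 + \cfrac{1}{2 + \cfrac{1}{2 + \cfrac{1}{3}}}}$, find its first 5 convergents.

0/1, 1/3, 2/7, 5/17, 17/58

Using the convergent recurrence p_i = a_i*p_{i-1} + p_{i-2}, q_i = a_i*q_{i-1} + q_{i-2} with p_{-2}=0, p_{-1}=1, q_{-2}=1, q_{-1}=0:
  i=0: a_0=0, p_0 = 0*1 + 0 = 0, q_0 = 0*0 + 1 = 1.
  i=1: a_1=3, p_1 = 3*0 + 1 = 1, q_1 = 3*1 + 0 = 3.
  i=2: a_2=2, p_2 = 2*1 + 0 = 2, q_2 = 2*3 + 1 = 7.
  i=3: a_3=2, p_3 = 2*2 + 1 = 5, q_3 = 2*7 + 3 = 17.
  i=4: a_4=3, p_4 = 3*5 + 2 = 17, q_4 = 3*17 + 7 = 58.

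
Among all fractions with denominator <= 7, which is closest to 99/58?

Expand x = 99/58 as a continued fraction with the Euclidean algorithm:
  99 = 1*58 + 41, so a_0 = 1.
  58 = 1*41 + 17, so a_1 = 1.
  41 = 2*17 + 7, so a_2 = 2.
  17 = 2*7 + 3, so a_3 = 2.
  7 = 2*3 + 1, so a_4 = 2.
  3 = 3*1 + 0, so a_5 = 3.
so x = [1; 1, 2, 2, 2, 3].
Convergents (p_i = a_i*p_{i-1} + p_{i-2}, q_i = a_i*q_{i-1} + q_{i-2} with p_{-2}=0, p_{-1}=1, q_{-2}=1, q_{-1}=0), until the denominator exceeds 7:
  i=0: a_0=1, p_0 = 1*1 + 0 = 1, q_0 = 1*0 + 1 = 1.
  i=1: a_1=1, p_1 = 1*1 + 1 = 2, q_1 = 1*1 + 0 = 1.
  i=2: a_2=2, p_2 = 2*2 + 1 = 5, q_2 = 2*1 + 1 = 3.
  i=3: a_3=2, p_3 = 2*5 + 2 = 12, q_3 = 2*3 + 1 = 7.
  i=4: a_4=2, p_4 = 2*12 + 5 = 29, q_4 = 2*7 + 3 = 17.
q_4 = 17 > 7, so the last convergent with denominator <= 7 is p_3/q_3 = 12/7.
The closest fraction with denominator <= 7 is either p_3/q_3 or the intermediate fraction (k*p_3 + p_2)/(k*q_3 + q_2) with the largest k >= 1 whose denominator stays <= 7; these approach x as k grows, and every other convergent or intermediate fraction in range is farther away.
Largest k: floor((7 - q_2)/q_3) = floor((7 - 3)/7) = 0.
Since k = 0, no intermediate fraction beyond p_3/q_3 has denominator <= 7, so the convergent 12/7 is the closest (its error is |99*7 - 12*58|/(58*7) = 3/406).

12/7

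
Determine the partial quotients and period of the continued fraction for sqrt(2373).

[48; (1, 2, 2, 23, 1, 12, 1, 23, 2, 2, 1, 96)]

Write x_i = (sqrt(2373) + m_i)/d_i with (m_0, d_0) = (0, 1). a_0 = floor(sqrt(2373)) = 48, since 48^2 = 2304 <= 2373 < 2401 = 49^2.
Iterate m_{i+1} = d_i*a_i - m_i, d_{i+1} = (2373 - m_{i+1}^2)/d_i, a_{i+1} = floor((a_0 + m_{i+1})/d_{i+1}):
  m_1 = 1*48 - 0 = 48, d_1 = (2373 - 48^2)/1 = 69/1 = 69, a_1 = floor((48 + 48)/69) = 1.
  m_2 = 69*1 - 48 = 21, d_2 = (2373 - 21^2)/69 = 1932/69 = 28, a_2 = floor((48 + 21)/28) = 2.
  m_3 = 28*2 - 21 = 35, d_3 = (2373 - 35^2)/28 = 1148/28 = 41, a_3 = floor((48 + 35)/41) = 2.
  m_4 = 41*2 - 35 = 47, d_4 = (2373 - 47^2)/41 = 164/41 = 4, a_4 = floor((48 + 47)/4) = 23.
  m_5 = 4*23 - 47 = 45, d_5 = (2373 - 45^2)/4 = 348/4 = 87, a_5 = floor((48 + 45)/87) = 1.
  m_6 = 87*1 - 45 = 42, d_6 = (2373 - 42^2)/87 = 609/87 = 7, a_6 = floor((48 + 42)/7) = 12.
  m_7 = 7*12 - 42 = 42, d_7 = (2373 - 42^2)/7 = 609/7 = 87, a_7 = floor((48 + 42)/87) = 1.
  m_8 = 87*1 - 42 = 45, d_8 = (2373 - 45^2)/87 = 348/87 = 4, a_8 = floor((48 + 45)/4) = 23.
  m_9 = 4*23 - 45 = 47, d_9 = (2373 - 47^2)/4 = 164/4 = 41, a_9 = floor((48 + 47)/41) = 2.
  m_10 = 41*2 - 47 = 35, d_10 = (2373 - 35^2)/41 = 1148/41 = 28, a_10 = floor((48 + 35)/28) = 2.
  m_11 = 28*2 - 35 = 21, d_11 = (2373 - 21^2)/28 = 1932/28 = 69, a_11 = floor((48 + 21)/69) = 1.
  m_12 = 69*1 - 21 = 48, d_12 = (2373 - 48^2)/69 = 69/69 = 1, a_12 = floor((48 + 48)/1) = 96.
  m_13 = 1*96 - 48 = 48, d_13 = (2373 - 48^2)/1 = 69/1 = 69: (m_13, d_13) = (m_1, d_1) = (48, 69), so from here the quotients repeat a_1, ..., a_12; the period length is 12.
Hence the expansion of sqrt(2373) is a_0 = 48 followed by the repeating block 1, 2, 2, 23, 1, 12, 1, 23, 2, 2, 1, 96 (period 12).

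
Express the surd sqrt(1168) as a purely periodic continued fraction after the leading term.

Write x_i = (sqrt(1168) + m_i)/d_i with (m_0, d_0) = (0, 1). a_0 = floor(sqrt(1168)) = 34, since 34^2 = 1156 <= 1168 < 1225 = 35^2.
Iterate m_{i+1} = d_i*a_i - m_i, d_{i+1} = (1168 - m_{i+1}^2)/d_i, a_{i+1} = floor((a_0 + m_{i+1})/d_{i+1}):
  m_1 = 1*34 - 0 = 34, d_1 = (1168 - 34^2)/1 = 12/1 = 12, a_1 = floor((34 + 34)/12) = 5.
  m_2 = 12*5 - 34 = 26, d_2 = (1168 - 26^2)/12 = 492/12 = 41, a_2 = floor((34 + 26)/41) = 1.
  m_3 = 41*1 - 26 = 15, d_3 = (1168 - 15^2)/41 = 943/41 = 23, a_3 = floor((34 + 15)/23) = 2.
  m_4 = 23*2 - 15 = 31, d_4 = (1168 - 31^2)/23 = 207/23 = 9, a_4 = floor((34 + 31)/9) = 7.
  m_5 = 9*7 - 31 = 32, d_5 = (1168 - 32^2)/9 = 144/9 = 16, a_5 = floor((34 + 32)/16) = 4.
  m_6 = 16*4 - 32 = 32, d_6 = (1168 - 32^2)/16 = 144/16 = 9, a_6 = floor((34 + 32)/9) = 7.
  m_7 = 9*7 - 32 = 31, d_7 = (1168 - 31^2)/9 = 207/9 = 23, a_7 = floor((34 + 31)/23) = 2.
  m_8 = 23*2 - 31 = 15, d_8 = (1168 - 15^2)/23 = 943/23 = 41, a_8 = floor((34 + 15)/41) = 1.
  m_9 = 41*1 - 15 = 26, d_9 = (1168 - 26^2)/41 = 492/41 = 12, a_9 = floor((34 + 26)/12) = 5.
  m_10 = 12*5 - 26 = 34, d_10 = (1168 - 34^2)/12 = 12/12 = 1, a_10 = floor((34 + 34)/1) = 68.
  m_11 = 1*68 - 34 = 34, d_11 = (1168 - 34^2)/1 = 12/1 = 12: (m_11, d_11) = (m_1, d_1) = (34, 12), so from here the quotients repeat a_1, ..., a_10; the period length is 10.
Hence the expansion of sqrt(1168) is a_0 = 34 followed by the repeating block 5, 1, 2, 7, 4, 7, 2, 1, 5, 68 (period 10).

[34; (5, 1, 2, 7, 4, 7, 2, 1, 5, 68)]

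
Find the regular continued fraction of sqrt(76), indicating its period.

[8; (1, 2, 1, 1, 5, 4, 5, 1, 1, 2, 1, 16)]

Write x_i = (sqrt(76) + m_i)/d_i with (m_0, d_0) = (0, 1). a_0 = floor(sqrt(76)) = 8, since 8^2 = 64 <= 76 < 81 = 9^2.
Iterate m_{i+1} = d_i*a_i - m_i, d_{i+1} = (76 - m_{i+1}^2)/d_i, a_{i+1} = floor((a_0 + m_{i+1})/d_{i+1}):
  m_1 = 1*8 - 0 = 8, d_1 = (76 - 8^2)/1 = 12/1 = 12, a_1 = floor((8 + 8)/12) = 1.
  m_2 = 12*1 - 8 = 4, d_2 = (76 - 4^2)/12 = 60/12 = 5, a_2 = floor((8 + 4)/5) = 2.
  m_3 = 5*2 - 4 = 6, d_3 = (76 - 6^2)/5 = 40/5 = 8, a_3 = floor((8 + 6)/8) = 1.
  m_4 = 8*1 - 6 = 2, d_4 = (76 - 2^2)/8 = 72/8 = 9, a_4 = floor((8 + 2)/9) = 1.
  m_5 = 9*1 - 2 = 7, d_5 = (76 - 7^2)/9 = 27/9 = 3, a_5 = floor((8 + 7)/3) = 5.
  m_6 = 3*5 - 7 = 8, d_6 = (76 - 8^2)/3 = 12/3 = 4, a_6 = floor((8 + 8)/4) = 4.
  m_7 = 4*4 - 8 = 8, d_7 = (76 - 8^2)/4 = 12/4 = 3, a_7 = floor((8 + 8)/3) = 5.
  m_8 = 3*5 - 8 = 7, d_8 = (76 - 7^2)/3 = 27/3 = 9, a_8 = floor((8 + 7)/9) = 1.
  m_9 = 9*1 - 7 = 2, d_9 = (76 - 2^2)/9 = 72/9 = 8, a_9 = floor((8 + 2)/8) = 1.
  m_10 = 8*1 - 2 = 6, d_10 = (76 - 6^2)/8 = 40/8 = 5, a_10 = floor((8 + 6)/5) = 2.
  m_11 = 5*2 - 6 = 4, d_11 = (76 - 4^2)/5 = 60/5 = 12, a_11 = floor((8 + 4)/12) = 1.
  m_12 = 12*1 - 4 = 8, d_12 = (76 - 8^2)/12 = 12/12 = 1, a_12 = floor((8 + 8)/1) = 16.
  m_13 = 1*16 - 8 = 8, d_13 = (76 - 8^2)/1 = 12/1 = 12: (m_13, d_13) = (m_1, d_1) = (8, 12), so from here the quotients repeat a_1, ..., a_12; the period length is 12.
Hence the expansion of sqrt(76) is a_0 = 8 followed by the repeating block 1, 2, 1, 1, 5, 4, 5, 1, 1, 2, 1, 16 (period 12).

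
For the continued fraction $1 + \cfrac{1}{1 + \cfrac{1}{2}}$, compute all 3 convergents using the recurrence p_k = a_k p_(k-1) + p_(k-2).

1/1, 2/1, 5/3

Using the convergent recurrence p_i = a_i*p_{i-1} + p_{i-2}, q_i = a_i*q_{i-1} + q_{i-2} with p_{-2}=0, p_{-1}=1, q_{-2}=1, q_{-1}=0:
  i=0: a_0=1, p_0 = 1*1 + 0 = 1, q_0 = 1*0 + 1 = 1.
  i=1: a_1=1, p_1 = 1*1 + 1 = 2, q_1 = 1*1 + 0 = 1.
  i=2: a_2=2, p_2 = 2*2 + 1 = 5, q_2 = 2*1 + 1 = 3.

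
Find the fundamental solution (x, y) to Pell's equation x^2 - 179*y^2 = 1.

(x, y) = (4190210, 313191)

First expand sqrt(179) as a continued fraction. With x_i = (sqrt(179) + m_i)/d_i and (m_0, d_0) = (0, 1): a_0 = floor(sqrt(179)) = 13, since 13^2 = 169 <= 179 < 196 = 14^2.
Iterate m_{i+1} = d_i*a_i - m_i, d_{i+1} = (179 - m_{i+1}^2)/d_i, a_{i+1} = floor((a_0 + m_{i+1})/d_{i+1}):
  m_1 = 1*13 - 0 = 13, d_1 = (179 - 13^2)/1 = 10/1 = 10, a_1 = floor((13 + 13)/10) = 2.
  m_2 = 10*2 - 13 = 7, d_2 = (179 - 7^2)/10 = 130/10 = 13, a_2 = floor((13 + 7)/13) = 1.
  m_3 = 13*1 - 7 = 6, d_3 = (179 - 6^2)/13 = 143/13 = 11, a_3 = floor((13 + 6)/11) = 1.
  m_4 = 11*1 - 6 = 5, d_4 = (179 - 5^2)/11 = 154/11 = 14, a_4 = floor((13 + 5)/14) = 1.
  m_5 = 14*1 - 5 = 9, d_5 = (179 - 9^2)/14 = 98/14 = 7, a_5 = floor((13 + 9)/7) = 3.
  m_6 = 7*3 - 9 = 12, d_6 = (179 - 12^2)/7 = 35/7 = 5, a_6 = floor((13 + 12)/5) = 5.
  m_7 = 5*5 - 12 = 13, d_7 = (179 - 13^2)/5 = 10/5 = 2, a_7 = floor((13 + 13)/2) = 13.
  m_8 = 2*13 - 13 = 13, d_8 = (179 - 13^2)/2 = 10/2 = 5, a_8 = floor((13 + 13)/5) = 5.
  m_9 = 5*5 - 13 = 12, d_9 = (179 - 12^2)/5 = 35/5 = 7, a_9 = floor((13 + 12)/7) = 3.
  m_10 = 7*3 - 12 = 9, d_10 = (179 - 9^2)/7 = 98/7 = 14, a_10 = floor((13 + 9)/14) = 1.
  m_11 = 14*1 - 9 = 5, d_11 = (179 - 5^2)/14 = 154/14 = 11, a_11 = floor((13 + 5)/11) = 1.
  m_12 = 11*1 - 5 = 6, d_12 = (179 - 6^2)/11 = 143/11 = 13, a_12 = floor((13 + 6)/13) = 1.
  m_13 = 13*1 - 6 = 7, d_13 = (179 - 7^2)/13 = 130/13 = 10, a_13 = floor((13 + 7)/10) = 2.
  m_14 = 10*2 - 7 = 13, d_14 = (179 - 13^2)/10 = 10/10 = 1, a_14 = floor((13 + 13)/1) = 26.
  m_15 = 1*26 - 13 = 13, d_15 = (179 - 13^2)/1 = 10/1 = 10: (m_15, d_15) = (m_1, d_1) = (13, 10), so from here the quotients repeat a_1, ..., a_14; the period length is 14.
So sqrt(179) = [13; (2, 1, 1, 1, 3, 5, 13, 5, 3, 1, 1, 1, 2, 26)] with period length k = 14.
k is even, so the fundamental solution of x^2 - 179y^2 = 1 is (p_{k-1}, q_{k-1}) = (p_13, q_13); compute convergents through index 13.
Convergents (p_i = a_i*p_{i-1} + p_{i-2}, q_i = a_i*q_{i-1} + q_{i-2} with p_{-2}=0, p_{-1}=1, q_{-2}=1, q_{-1}=0):
  i=0: a_0=13, p_0 = 13*1 + 0 = 13, q_0 = 13*0 + 1 = 1.
  i=1: a_1=2, p_1 = 2*13 + 1 = 27, q_1 = 2*1 + 0 = 2.
  i=2: a_2=1, p_2 = 1*27 + 13 = 40, q_2 = 1*2 + 1 = 3.
  i=3: a_3=1, p_3 = 1*40 + 27 = 67, q_3 = 1*3 + 2 = 5.
  i=4: a_4=1, p_4 = 1*67 + 40 = 107, q_4 = 1*5 + 3 = 8.
  i=5: a_5=3, p_5 = 3*107 + 67 = 388, q_5 = 3*8 + 5 = 29.
  i=6: a_6=5, p_6 = 5*388 + 107 = 2047, q_6 = 5*29 + 8 = 153.
  i=7: a_7=13, p_7 = 13*2047 + 388 = 26999, q_7 = 13*153 + 29 = 2018.
  i=8: a_8=5, p_8 = 5*26999 + 2047 = 137042, q_8 = 5*2018 + 153 = 10243.
  i=9: a_9=3, p_9 = 3*137042 + 26999 = 438125, q_9 = 3*10243 + 2018 = 32747.
  i=10: a_10=1, p_10 = 1*438125 + 137042 = 575167, q_10 = 1*32747 + 10243 = 42990.
  i=11: a_11=1, p_11 = 1*575167 + 438125 = 1013292, q_11 = 1*42990 + 32747 = 75737.
  i=12: a_12=1, p_12 = 1*1013292 + 575167 = 1588459, q_12 = 1*75737 + 42990 = 118727.
  i=13: a_13=2, p_13 = 2*1588459 + 1013292 = 4190210, q_13 = 2*118727 + 75737 = 313191.
Check: 4190210^2 - 179*313191^2 = 17557859844100 - 17557859844099 = 1, so (x, y) = (4190210, 313191) solves the equation, and by the theorem it is the least positive solution.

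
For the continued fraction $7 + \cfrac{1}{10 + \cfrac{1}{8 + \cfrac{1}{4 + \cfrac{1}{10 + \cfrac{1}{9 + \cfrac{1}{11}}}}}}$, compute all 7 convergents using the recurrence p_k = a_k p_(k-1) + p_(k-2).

7/1, 71/10, 575/81, 2371/334, 24285/3421, 220936/31123, 2454581/345774

Using the convergent recurrence p_i = a_i*p_{i-1} + p_{i-2}, q_i = a_i*q_{i-1} + q_{i-2} with p_{-2}=0, p_{-1}=1, q_{-2}=1, q_{-1}=0:
  i=0: a_0=7, p_0 = 7*1 + 0 = 7, q_0 = 7*0 + 1 = 1.
  i=1: a_1=10, p_1 = 10*7 + 1 = 71, q_1 = 10*1 + 0 = 10.
  i=2: a_2=8, p_2 = 8*71 + 7 = 575, q_2 = 8*10 + 1 = 81.
  i=3: a_3=4, p_3 = 4*575 + 71 = 2371, q_3 = 4*81 + 10 = 334.
  i=4: a_4=10, p_4 = 10*2371 + 575 = 24285, q_4 = 10*334 + 81 = 3421.
  i=5: a_5=9, p_5 = 9*24285 + 2371 = 220936, q_5 = 9*3421 + 334 = 31123.
  i=6: a_6=11, p_6 = 11*220936 + 24285 = 2454581, q_6 = 11*31123 + 3421 = 345774.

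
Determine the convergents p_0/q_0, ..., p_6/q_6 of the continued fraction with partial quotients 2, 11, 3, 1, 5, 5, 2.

2/1, 23/11, 71/34, 94/45, 541/259, 2799/1340, 6139/2939

Using the convergent recurrence p_i = a_i*p_{i-1} + p_{i-2}, q_i = a_i*q_{i-1} + q_{i-2} with p_{-2}=0, p_{-1}=1, q_{-2}=1, q_{-1}=0:
  i=0: a_0=2, p_0 = 2*1 + 0 = 2, q_0 = 2*0 + 1 = 1.
  i=1: a_1=11, p_1 = 11*2 + 1 = 23, q_1 = 11*1 + 0 = 11.
  i=2: a_2=3, p_2 = 3*23 + 2 = 71, q_2 = 3*11 + 1 = 34.
  i=3: a_3=1, p_3 = 1*71 + 23 = 94, q_3 = 1*34 + 11 = 45.
  i=4: a_4=5, p_4 = 5*94 + 71 = 541, q_4 = 5*45 + 34 = 259.
  i=5: a_5=5, p_5 = 5*541 + 94 = 2799, q_5 = 5*259 + 45 = 1340.
  i=6: a_6=2, p_6 = 2*2799 + 541 = 6139, q_6 = 2*1340 + 259 = 2939.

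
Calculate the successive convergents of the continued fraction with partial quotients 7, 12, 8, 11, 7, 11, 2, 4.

Using the convergent recurrence p_i = a_i*p_{i-1} + p_{i-2}, q_i = a_i*q_{i-1} + q_{i-2} with p_{-2}=0, p_{-1}=1, q_{-2}=1, q_{-1}=0:
  i=0: a_0=7, p_0 = 7*1 + 0 = 7, q_0 = 7*0 + 1 = 1.
  i=1: a_1=12, p_1 = 12*7 + 1 = 85, q_1 = 12*1 + 0 = 12.
  i=2: a_2=8, p_2 = 8*85 + 7 = 687, q_2 = 8*12 + 1 = 97.
  i=3: a_3=11, p_3 = 11*687 + 85 = 7642, q_3 = 11*97 + 12 = 1079.
  i=4: a_4=7, p_4 = 7*7642 + 687 = 54181, q_4 = 7*1079 + 97 = 7650.
  i=5: a_5=11, p_5 = 11*54181 + 7642 = 603633, q_5 = 11*7650 + 1079 = 85229.
  i=6: a_6=2, p_6 = 2*603633 + 54181 = 1261447, q_6 = 2*85229 + 7650 = 178108.
  i=7: a_7=4, p_7 = 4*1261447 + 603633 = 5649421, q_7 = 4*178108 + 85229 = 797661.

7/1, 85/12, 687/97, 7642/1079, 54181/7650, 603633/85229, 1261447/178108, 5649421/797661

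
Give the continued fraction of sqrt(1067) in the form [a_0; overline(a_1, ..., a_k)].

[32; overline(1, 1, 1, 64)]

Write x_i = (sqrt(1067) + m_i)/d_i with (m_0, d_0) = (0, 1). a_0 = floor(sqrt(1067)) = 32, since 32^2 = 1024 <= 1067 < 1089 = 33^2.
Iterate m_{i+1} = d_i*a_i - m_i, d_{i+1} = (1067 - m_{i+1}^2)/d_i, a_{i+1} = floor((a_0 + m_{i+1})/d_{i+1}):
  m_1 = 1*32 - 0 = 32, d_1 = (1067 - 32^2)/1 = 43/1 = 43, a_1 = floor((32 + 32)/43) = 1.
  m_2 = 43*1 - 32 = 11, d_2 = (1067 - 11^2)/43 = 946/43 = 22, a_2 = floor((32 + 11)/22) = 1.
  m_3 = 22*1 - 11 = 11, d_3 = (1067 - 11^2)/22 = 946/22 = 43, a_3 = floor((32 + 11)/43) = 1.
  m_4 = 43*1 - 11 = 32, d_4 = (1067 - 32^2)/43 = 43/43 = 1, a_4 = floor((32 + 32)/1) = 64.
  m_5 = 1*64 - 32 = 32, d_5 = (1067 - 32^2)/1 = 43/1 = 43: (m_5, d_5) = (m_1, d_1) = (32, 43), so from here the quotients repeat a_1, ..., a_4; the period length is 4.
Hence the expansion of sqrt(1067) is a_0 = 32 followed by the repeating block 1, 1, 1, 64 (period 4).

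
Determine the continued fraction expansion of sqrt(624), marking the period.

Write x_i = (sqrt(624) + m_i)/d_i with (m_0, d_0) = (0, 1). a_0 = floor(sqrt(624)) = 24, since 24^2 = 576 <= 624 < 625 = 25^2.
Iterate m_{i+1} = d_i*a_i - m_i, d_{i+1} = (624 - m_{i+1}^2)/d_i, a_{i+1} = floor((a_0 + m_{i+1})/d_{i+1}):
  m_1 = 1*24 - 0 = 24, d_1 = (624 - 24^2)/1 = 48/1 = 48, a_1 = floor((24 + 24)/48) = 1.
  m_2 = 48*1 - 24 = 24, d_2 = (624 - 24^2)/48 = 48/48 = 1, a_2 = floor((24 + 24)/1) = 48.
  m_3 = 1*48 - 24 = 24, d_3 = (624 - 24^2)/1 = 48/1 = 48: (m_3, d_3) = (m_1, d_1) = (24, 48), so from here the quotients repeat a_1, a_2; the period length is 2.
Hence the expansion of sqrt(624) is a_0 = 24 followed by the repeating block 1, 48 (period 2).

[24; (1, 48)]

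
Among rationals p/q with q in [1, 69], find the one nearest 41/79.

Expand x = 41/79 as a continued fraction with the Euclidean algorithm:
  41 = 0*79 + 41, so a_0 = 0.
  79 = 1*41 + 38, so a_1 = 1.
  41 = 1*38 + 3, so a_2 = 1.
  38 = 12*3 + 2, so a_3 = 12.
  3 = 1*2 + 1, so a_4 = 1.
  2 = 2*1 + 0, so a_5 = 2.
so x = [0; 1, 1, 12, 1, 2].
Convergents (p_i = a_i*p_{i-1} + p_{i-2}, q_i = a_i*q_{i-1} + q_{i-2} with p_{-2}=0, p_{-1}=1, q_{-2}=1, q_{-1}=0), until the denominator exceeds 69:
  i=0: a_0=0, p_0 = 0*1 + 0 = 0, q_0 = 0*0 + 1 = 1.
  i=1: a_1=1, p_1 = 1*0 + 1 = 1, q_1 = 1*1 + 0 = 1.
  i=2: a_2=1, p_2 = 1*1 + 0 = 1, q_2 = 1*1 + 1 = 2.
  i=3: a_3=12, p_3 = 12*1 + 1 = 13, q_3 = 12*2 + 1 = 25.
  i=4: a_4=1, p_4 = 1*13 + 1 = 14, q_4 = 1*25 + 2 = 27.
  i=5: a_5=2, p_5 = 2*14 + 13 = 41, q_5 = 2*27 + 25 = 79.
q_5 = 79 > 69, so the last convergent with denominator <= 69 is p_4/q_4 = 14/27.
The closest fraction with denominator <= 69 is either p_4/q_4 or the intermediate fraction (k*p_4 + p_3)/(k*q_4 + q_3) with the largest k >= 1 whose denominator stays <= 69; these approach x as k grows, and every other convergent or intermediate fraction in range is farther away.
Largest k: floor((69 - q_3)/q_4) = floor((69 - 25)/27) = 1.
That gives (1*14 + 13)/(1*27 + 25) = 27/52.
Compare the errors: |x - 14/27| = |41*27 - 14*79|/(79*27) = 1/2133, and |x - 27/52| = |41*52 - 27*79|/(79*52) = 1/4108.
Cross-multiplying, 1*2133 = 2133 < 4108 = 1*4108, so 1/4108 is smaller: the intermediate fraction 27/52 is closer to x than 14/27.

27/52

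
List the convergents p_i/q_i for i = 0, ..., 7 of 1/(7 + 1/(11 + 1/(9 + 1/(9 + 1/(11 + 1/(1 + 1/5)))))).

0/1, 1/7, 11/78, 100/709, 911/6459, 10121/71758, 11032/78217, 65281/462843

Using the convergent recurrence p_i = a_i*p_{i-1} + p_{i-2}, q_i = a_i*q_{i-1} + q_{i-2} with p_{-2}=0, p_{-1}=1, q_{-2}=1, q_{-1}=0:
  i=0: a_0=0, p_0 = 0*1 + 0 = 0, q_0 = 0*0 + 1 = 1.
  i=1: a_1=7, p_1 = 7*0 + 1 = 1, q_1 = 7*1 + 0 = 7.
  i=2: a_2=11, p_2 = 11*1 + 0 = 11, q_2 = 11*7 + 1 = 78.
  i=3: a_3=9, p_3 = 9*11 + 1 = 100, q_3 = 9*78 + 7 = 709.
  i=4: a_4=9, p_4 = 9*100 + 11 = 911, q_4 = 9*709 + 78 = 6459.
  i=5: a_5=11, p_5 = 11*911 + 100 = 10121, q_5 = 11*6459 + 709 = 71758.
  i=6: a_6=1, p_6 = 1*10121 + 911 = 11032, q_6 = 1*71758 + 6459 = 78217.
  i=7: a_7=5, p_7 = 5*11032 + 10121 = 65281, q_7 = 5*78217 + 71758 = 462843.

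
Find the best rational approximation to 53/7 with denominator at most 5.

38/5

Expand x = 53/7 as a continued fraction with the Euclidean algorithm:
  53 = 7*7 + 4, so a_0 = 7.
  7 = 1*4 + 3, so a_1 = 1.
  4 = 1*3 + 1, so a_2 = 1.
  3 = 3*1 + 0, so a_3 = 3.
so x = [7; 1, 1, 3].
Convergents (p_i = a_i*p_{i-1} + p_{i-2}, q_i = a_i*q_{i-1} + q_{i-2} with p_{-2}=0, p_{-1}=1, q_{-2}=1, q_{-1}=0), until the denominator exceeds 5:
  i=0: a_0=7, p_0 = 7*1 + 0 = 7, q_0 = 7*0 + 1 = 1.
  i=1: a_1=1, p_1 = 1*7 + 1 = 8, q_1 = 1*1 + 0 = 1.
  i=2: a_2=1, p_2 = 1*8 + 7 = 15, q_2 = 1*1 + 1 = 2.
  i=3: a_3=3, p_3 = 3*15 + 8 = 53, q_3 = 3*2 + 1 = 7.
q_3 = 7 > 5, so the last convergent with denominator <= 5 is p_2/q_2 = 15/2.
The closest fraction with denominator <= 5 is either p_2/q_2 or the intermediate fraction (k*p_2 + p_1)/(k*q_2 + q_1) with the largest k >= 1 whose denominator stays <= 5; these approach x as k grows, and every other convergent or intermediate fraction in range is farther away.
Largest k: floor((5 - q_1)/q_2) = floor((5 - 1)/2) = 2.
That gives (2*15 + 8)/(2*2 + 1) = 38/5.
Compare the errors: |x - 15/2| = |53*2 - 15*7|/(7*2) = 1/14, and |x - 38/5| = |53*5 - 38*7|/(7*5) = 1/35.
Cross-multiplying, 1*14 = 14 < 35 = 1*35, so 1/35 is smaller: the intermediate fraction 38/5 is closer to x than 15/2.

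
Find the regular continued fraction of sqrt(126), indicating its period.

[11; (4, 2, 4, 22)]

Write x_i = (sqrt(126) + m_i)/d_i with (m_0, d_0) = (0, 1). a_0 = floor(sqrt(126)) = 11, since 11^2 = 121 <= 126 < 144 = 12^2.
Iterate m_{i+1} = d_i*a_i - m_i, d_{i+1} = (126 - m_{i+1}^2)/d_i, a_{i+1} = floor((a_0 + m_{i+1})/d_{i+1}):
  m_1 = 1*11 - 0 = 11, d_1 = (126 - 11^2)/1 = 5/1 = 5, a_1 = floor((11 + 11)/5) = 4.
  m_2 = 5*4 - 11 = 9, d_2 = (126 - 9^2)/5 = 45/5 = 9, a_2 = floor((11 + 9)/9) = 2.
  m_3 = 9*2 - 9 = 9, d_3 = (126 - 9^2)/9 = 45/9 = 5, a_3 = floor((11 + 9)/5) = 4.
  m_4 = 5*4 - 9 = 11, d_4 = (126 - 11^2)/5 = 5/5 = 1, a_4 = floor((11 + 11)/1) = 22.
  m_5 = 1*22 - 11 = 11, d_5 = (126 - 11^2)/1 = 5/1 = 5: (m_5, d_5) = (m_1, d_1) = (11, 5), so from here the quotients repeat a_1, ..., a_4; the period length is 4.
Hence the expansion of sqrt(126) is a_0 = 11 followed by the repeating block 4, 2, 4, 22 (period 4).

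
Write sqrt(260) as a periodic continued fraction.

Write x_i = (sqrt(260) + m_i)/d_i with (m_0, d_0) = (0, 1). a_0 = floor(sqrt(260)) = 16, since 16^2 = 256 <= 260 < 289 = 17^2.
Iterate m_{i+1} = d_i*a_i - m_i, d_{i+1} = (260 - m_{i+1}^2)/d_i, a_{i+1} = floor((a_0 + m_{i+1})/d_{i+1}):
  m_1 = 1*16 - 0 = 16, d_1 = (260 - 16^2)/1 = 4/1 = 4, a_1 = floor((16 + 16)/4) = 8.
  m_2 = 4*8 - 16 = 16, d_2 = (260 - 16^2)/4 = 4/4 = 1, a_2 = floor((16 + 16)/1) = 32.
  m_3 = 1*32 - 16 = 16, d_3 = (260 - 16^2)/1 = 4/1 = 4: (m_3, d_3) = (m_1, d_1) = (16, 4), so from here the quotients repeat a_1, a_2; the period length is 2.
Hence the expansion of sqrt(260) is a_0 = 16 followed by the repeating block 8, 32 (period 2).

[16; (8, 32)]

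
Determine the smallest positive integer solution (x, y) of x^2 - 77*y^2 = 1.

(x, y) = (351, 40)

First expand sqrt(77) as a continued fraction. With x_i = (sqrt(77) + m_i)/d_i and (m_0, d_0) = (0, 1): a_0 = floor(sqrt(77)) = 8, since 8^2 = 64 <= 77 < 81 = 9^2.
Iterate m_{i+1} = d_i*a_i - m_i, d_{i+1} = (77 - m_{i+1}^2)/d_i, a_{i+1} = floor((a_0 + m_{i+1})/d_{i+1}):
  m_1 = 1*8 - 0 = 8, d_1 = (77 - 8^2)/1 = 13/1 = 13, a_1 = floor((8 + 8)/13) = 1.
  m_2 = 13*1 - 8 = 5, d_2 = (77 - 5^2)/13 = 52/13 = 4, a_2 = floor((8 + 5)/4) = 3.
  m_3 = 4*3 - 5 = 7, d_3 = (77 - 7^2)/4 = 28/4 = 7, a_3 = floor((8 + 7)/7) = 2.
  m_4 = 7*2 - 7 = 7, d_4 = (77 - 7^2)/7 = 28/7 = 4, a_4 = floor((8 + 7)/4) = 3.
  m_5 = 4*3 - 7 = 5, d_5 = (77 - 5^2)/4 = 52/4 = 13, a_5 = floor((8 + 5)/13) = 1.
  m_6 = 13*1 - 5 = 8, d_6 = (77 - 8^2)/13 = 13/13 = 1, a_6 = floor((8 + 8)/1) = 16.
  m_7 = 1*16 - 8 = 8, d_7 = (77 - 8^2)/1 = 13/1 = 13: (m_7, d_7) = (m_1, d_1) = (8, 13), so from here the quotients repeat a_1, ..., a_6; the period length is 6.
So sqrt(77) = [8; (1, 3, 2, 3, 1, 16)] with period length k = 6.
k is even, so the fundamental solution of x^2 - 77y^2 = 1 is (p_{k-1}, q_{k-1}) = (p_5, q_5); compute convergents through index 5.
Convergents (p_i = a_i*p_{i-1} + p_{i-2}, q_i = a_i*q_{i-1} + q_{i-2} with p_{-2}=0, p_{-1}=1, q_{-2}=1, q_{-1}=0):
  i=0: a_0=8, p_0 = 8*1 + 0 = 8, q_0 = 8*0 + 1 = 1.
  i=1: a_1=1, p_1 = 1*8 + 1 = 9, q_1 = 1*1 + 0 = 1.
  i=2: a_2=3, p_2 = 3*9 + 8 = 35, q_2 = 3*1 + 1 = 4.
  i=3: a_3=2, p_3 = 2*35 + 9 = 79, q_3 = 2*4 + 1 = 9.
  i=4: a_4=3, p_4 = 3*79 + 35 = 272, q_4 = 3*9 + 4 = 31.
  i=5: a_5=1, p_5 = 1*272 + 79 = 351, q_5 = 1*31 + 9 = 40.
Check: 351^2 - 77*40^2 = 123201 - 123200 = 1, so (x, y) = (351, 40) solves the equation, and by the theorem it is the least positive solution.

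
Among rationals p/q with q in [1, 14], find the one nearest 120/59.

2/1

Expand x = 120/59 as a continued fraction with the Euclidean algorithm:
  120 = 2*59 + 2, so a_0 = 2.
  59 = 29*2 + 1, so a_1 = 29.
  2 = 2*1 + 0, so a_2 = 2.
so x = [2; 29, 2].
Convergents (p_i = a_i*p_{i-1} + p_{i-2}, q_i = a_i*q_{i-1} + q_{i-2} with p_{-2}=0, p_{-1}=1, q_{-2}=1, q_{-1}=0), until the denominator exceeds 14:
  i=0: a_0=2, p_0 = 2*1 + 0 = 2, q_0 = 2*0 + 1 = 1.
  i=1: a_1=29, p_1 = 29*2 + 1 = 59, q_1 = 29*1 + 0 = 29.
q_1 = 29 > 14, so the last convergent with denominator <= 14 is p_0/q_0 = 2/1.
The closest fraction with denominator <= 14 is either p_0/q_0 or the intermediate fraction (k*p_0 + p_{-1})/(k*q_0 + q_{-1}) with the largest k >= 1 whose denominator stays <= 14; these approach x as k grows, and every other convergent or intermediate fraction in range is farther away.
Largest k: floor((14 - q_{-1})/q_0) = floor((14 - 0)/1) = 14 (using the seeds p_{-1} = 1, q_{-1} = 0).
That gives (14*2 + 1)/(14*1 + 0) = 29/14.
Compare the errors: |x - 2/1| = |120*1 - 2*59|/(59*1) = 2/59, and |x - 29/14| = |120*14 - 29*59|/(59*14) = 31/826.
Cross-multiplying, 2*826 = 1652 < 1829 = 31*59, so 2/59 is smaller: the convergent 2/1 is closer to x than 29/14.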